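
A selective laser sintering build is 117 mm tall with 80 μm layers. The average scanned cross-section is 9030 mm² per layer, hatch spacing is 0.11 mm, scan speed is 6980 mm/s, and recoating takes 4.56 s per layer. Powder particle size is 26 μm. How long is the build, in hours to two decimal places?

Number of layers: 117 / 0.08 → 1463 (rounded up).
Scan path per layer = 9030 / 0.11 = 82090.9 mm.
Per-layer scan time: 82090.9 / 6980 → 11.7609 s.
Per-layer time = 11.7609 + 4.56, so 16.3209 s.
Build time = 1463 × 16.3209 = 23877.4767 s = 6.63 hours.

6.63 hours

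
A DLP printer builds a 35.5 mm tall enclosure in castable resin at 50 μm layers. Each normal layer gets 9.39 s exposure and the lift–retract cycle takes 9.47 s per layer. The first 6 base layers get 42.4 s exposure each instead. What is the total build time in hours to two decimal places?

Layers = ⌈35.5/0.05⌉ = 710.
Burn-in layers = 6 × (42.4 + 9.47), so 311.22 s.
Normal layers = 704 × (9.39 + 9.47), so 13277.44 s.
Total = 311.22 + 13277.44 = 13588.66 s = 3.77 hours.

3.77 hours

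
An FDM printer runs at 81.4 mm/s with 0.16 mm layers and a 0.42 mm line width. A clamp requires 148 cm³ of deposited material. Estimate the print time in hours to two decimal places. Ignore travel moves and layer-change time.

Extrusion cross-section = 0.16 × 0.42, so 0.0672 mm².
Total extruded path = 148000/0.0672 = 2202381 mm.
Extrusion time = 2202381 / 81.4, so 27056.3 s.
Converting: 27056.3 s = 7.52 hours.

7.52 hours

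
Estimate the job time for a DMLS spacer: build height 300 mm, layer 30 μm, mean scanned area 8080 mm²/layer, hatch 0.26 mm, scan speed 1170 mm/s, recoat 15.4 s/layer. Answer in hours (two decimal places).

Layer count = ceil(300 / 0.03) = 10000.
Scan path per layer = 8080 / 0.26, so 31076.9 mm.
Per-layer scan time: 31076.9 / 1170 → 26.5615 s.
Layer cycle: 26.5615 + 15.4 → 41.9615 s.
Total: 10000 × 41.9615 s = 419615 s → 116.56 hours.

116.56 hours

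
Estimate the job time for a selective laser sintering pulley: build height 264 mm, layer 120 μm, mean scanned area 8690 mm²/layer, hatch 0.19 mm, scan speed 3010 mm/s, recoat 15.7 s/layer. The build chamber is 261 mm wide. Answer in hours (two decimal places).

18.88 hours

Layers = ⌈264/0.12⌉ = 2200.
Scan path per layer = 8690 / 0.19 = 45736.8 mm.
Laser time per layer = 45736.8 / 3010, so 15.195 s.
Per-layer time = 15.195 + 15.7 = 30.895 s.
2200 layers × 30.895 s/layer = 67969 s, i.e. 18.88 hours.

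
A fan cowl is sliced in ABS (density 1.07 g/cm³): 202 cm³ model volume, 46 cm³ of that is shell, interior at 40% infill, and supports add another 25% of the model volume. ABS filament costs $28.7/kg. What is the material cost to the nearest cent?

Infill region = 202 − 46, so 156 cm³.
Infill volume = 0.40 × 156 = 62.4 cm³.
Support = 0.25 × 202 = 50.5 cm³.
Deposited volume = 46 + 62.4 + 50.5, so 158.9 cm³.
Mass = 158.9 × 1.07, so 170.023 g.
At $28.7/kg: 170.023/1000 × 28.7 = $4.88.

$4.88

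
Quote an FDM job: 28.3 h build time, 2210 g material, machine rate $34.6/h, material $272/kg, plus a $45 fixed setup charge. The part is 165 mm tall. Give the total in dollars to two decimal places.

$1625.30

Time charge: 34.6 × 28.3 → $979.18.
Feedstock cost = 272 × 2210/1000, so $601.12.
Adding setup: 979.18 + 601.12 + 45 → $1625.30.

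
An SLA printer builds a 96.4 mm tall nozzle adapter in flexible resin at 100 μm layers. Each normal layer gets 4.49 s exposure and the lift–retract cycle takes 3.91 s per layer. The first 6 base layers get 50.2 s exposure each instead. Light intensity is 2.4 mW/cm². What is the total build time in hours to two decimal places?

Number of layers: 96.4 / 0.1 → 964 (rounded up).
Bottom layers = 6 × (50.2 + 3.91), so 324.66 s.
Regular layers = 958 × (4.49 + 3.91) = 8047.2 s.
Sum: 324.66 + 8047.2 = 8371.86 s → 2.33 hours.

2.33 hours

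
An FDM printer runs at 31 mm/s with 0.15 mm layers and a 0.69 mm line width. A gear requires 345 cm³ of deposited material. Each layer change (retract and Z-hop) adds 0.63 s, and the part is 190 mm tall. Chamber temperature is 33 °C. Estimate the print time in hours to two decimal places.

30.09 hours

Line area: 0.15 × 0.69 → 0.1035 mm².
Toolpath length = 345 cm³ / 0.1035 mm² = 345000 / 0.1035 = 3333333.3 mm.
Extrusion time = 3333333.3 / 31, so 107526.9 s.
Number of layers: 190 / 0.15 → 1267 (rounded up).
Non-print overhead = 1267 × 0.63 = 798.21 s.
Total = 107526.9 + 798.21 = 108325.11 s = 30.09 hours.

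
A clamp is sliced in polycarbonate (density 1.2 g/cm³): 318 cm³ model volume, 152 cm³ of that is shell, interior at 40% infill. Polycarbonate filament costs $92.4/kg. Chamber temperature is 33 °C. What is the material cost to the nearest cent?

$24.22

Interior volume = 318 − 152, so 166 cm³.
Infill deposited: 0.40 × 166 → 66.4 cm³.
Deposited volume: 152 + 66.4 → 218.4 cm³.
Mass: 218.4 × 1.2 → 262.08 g.
At $92.4/kg: 262.08/1000 × 92.4 = $24.22.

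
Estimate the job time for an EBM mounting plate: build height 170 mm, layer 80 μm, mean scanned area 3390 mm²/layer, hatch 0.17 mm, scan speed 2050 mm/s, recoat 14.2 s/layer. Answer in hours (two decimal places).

14.12 hours

Number of layers: 170 / 0.08 → 2125 (rounded up).
Per-layer scan distance = 3390 / 0.17 = 19941.2 mm.
Scan time per layer = 19941.2 / 2050, so 9.7274 s.
Layer cycle: 9.7274 + 14.2 → 23.9274 s.
Total: 2125 × 23.9274 s = 50845.725 s → 14.12 hours.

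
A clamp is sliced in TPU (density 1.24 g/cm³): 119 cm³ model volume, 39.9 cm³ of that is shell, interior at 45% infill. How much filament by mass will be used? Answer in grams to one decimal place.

Volume inside the shell: 119 − 39.9 → 79.1 cm³.
Infill volume = 0.45 × 79.1, so 35.595 cm³.
Total printed volume: 39.9 + 35.595 → 75.495 cm³.
Mass: 75.495 × 1.24 → 93.6138 g.

93.6 g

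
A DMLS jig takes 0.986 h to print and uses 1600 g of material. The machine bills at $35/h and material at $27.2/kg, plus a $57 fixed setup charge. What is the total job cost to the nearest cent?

Machine cost: 35 × 0.986 → $34.51.
Feedstock cost = 27.2 × 1600/1000 = $43.52.
Adding setup: 34.51 + 43.52 + 57 → $135.03.

$135.03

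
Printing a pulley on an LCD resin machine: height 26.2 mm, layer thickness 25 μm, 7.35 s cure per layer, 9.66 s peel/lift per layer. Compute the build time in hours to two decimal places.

4.95 hours

Number of layers: 26.2 / 0.025 → 1048 (rounded up).
Cycle time = 7.35 + 9.66 = 17.01 s.
Build time: 1048 × 17.01 s = 17826.48 s, i.e. 4.95 hours.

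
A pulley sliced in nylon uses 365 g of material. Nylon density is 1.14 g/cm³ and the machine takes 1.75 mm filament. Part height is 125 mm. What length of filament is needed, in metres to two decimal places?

Extruded volume: 365/1.14 = 320.1754 cm³ (320175.4 mm³).
Cross-section of 1.75 mm filament: π·(1.75/2)² = 2.4053 mm².
Length = 320175.4 / 2.4053 = 133112.46 mm = 133.11 m.

133.11 m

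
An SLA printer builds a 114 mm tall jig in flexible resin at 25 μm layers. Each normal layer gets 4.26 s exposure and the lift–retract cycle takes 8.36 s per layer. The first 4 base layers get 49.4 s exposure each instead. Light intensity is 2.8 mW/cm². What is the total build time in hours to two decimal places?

Layers = ⌈114/0.025⌉ = 4560.
Burn-in layers = 4 × (49.4 + 8.36) = 231.04 s.
Normal layers = 4556 × (4.26 + 8.36), so 57496.72 s.
Sum: 231.04 + 57496.72 = 57727.76 s → 16.04 hours.

16.04 hours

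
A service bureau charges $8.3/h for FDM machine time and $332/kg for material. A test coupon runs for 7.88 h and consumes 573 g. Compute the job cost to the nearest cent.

$255.64

Machine-time cost: 8.3 × 7.88 → $65.404.
Material cost = 332 × 573/1000, so $190.236.
Total = 65.404 + 190.236 = $255.64.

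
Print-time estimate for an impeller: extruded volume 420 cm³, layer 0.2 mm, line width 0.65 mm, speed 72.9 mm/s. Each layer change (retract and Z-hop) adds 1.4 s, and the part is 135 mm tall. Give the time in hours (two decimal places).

Line area = 0.2 × 0.65 = 0.13 mm².
Total extruded path = 420000/0.13 = 3230769.2 mm.
Time extruding: 3230769.2 / 72.9 → 44317.8 s.
Layers = ⌈135/0.2⌉ = 675.
Non-print overhead: 675 × 1.4 → 945 s.
Total = 44317.8 + 945 = 45262.8 s = 12.57 hours.

12.57 hours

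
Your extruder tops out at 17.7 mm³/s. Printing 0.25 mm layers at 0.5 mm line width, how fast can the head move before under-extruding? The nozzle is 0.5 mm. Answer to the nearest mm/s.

142 mm/s

A = 0.25 × 0.5 = 0.125 mm².
Max speed = 17.7 / 0.125 = 141.60 ≈ 142 mm/s.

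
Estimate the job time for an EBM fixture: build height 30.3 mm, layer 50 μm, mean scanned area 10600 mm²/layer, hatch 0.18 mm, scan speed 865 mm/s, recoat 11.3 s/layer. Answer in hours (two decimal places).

13.36 hours

Number of layers: 30.3 / 0.05 → 606 (rounded up).
Hatch length per layer = 10600 / 0.18 = 58888.9 mm.
Scan time per layer = 58888.9 / 865, so 68.0797 s.
Per-layer time = 68.0797 + 11.3, so 79.3797 s.
Total: 606 × 79.3797 s = 48104.0982 s → 13.36 hours.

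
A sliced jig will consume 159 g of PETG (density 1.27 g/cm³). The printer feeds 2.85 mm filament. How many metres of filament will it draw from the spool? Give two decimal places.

Volume = 159 g / 1.27 g·cm⁻³ = 125.1969 cm³ = 125196.9 mm³.
Cross-section of 2.85 mm filament: π·(2.85/2)² = 6.3794 mm².
Length = 125196.9 / 6.3794 = 19625.18 mm = 19.63 m.

19.63 m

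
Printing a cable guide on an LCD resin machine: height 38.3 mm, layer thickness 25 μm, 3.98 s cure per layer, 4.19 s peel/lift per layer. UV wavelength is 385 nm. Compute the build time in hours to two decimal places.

Number of layers: 38.3 / 0.025 → 1532 (rounded up).
Cycle time = 3.98 + 4.19, so 8.17 s.
Total = 1532 × 8.17 = 12516.44 s = 3.48 hours.

3.48 hours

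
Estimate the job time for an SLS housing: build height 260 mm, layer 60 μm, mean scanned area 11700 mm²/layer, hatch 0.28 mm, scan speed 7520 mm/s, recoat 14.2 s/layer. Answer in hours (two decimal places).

Number of layers: 260 / 0.06 → 4334 (rounded up).
Hatch length per layer = 11700 / 0.28, so 41785.7 mm.
Scan time per layer: 41785.7 / 7520 → 5.5566 s.
Per-layer time = 5.5566 + 14.2 = 19.7566 s.
Total: 4334 × 19.7566 s = 85625.1044 s → 23.78 hours.

23.78 hours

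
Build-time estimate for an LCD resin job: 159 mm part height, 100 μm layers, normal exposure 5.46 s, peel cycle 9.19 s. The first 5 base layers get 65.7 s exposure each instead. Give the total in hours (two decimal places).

6.55 hours

Layers = ⌈159/0.1⌉ = 1590.
Bottom layers: 5 × (65.7 + 9.19) → 374.45 s.
Regular layers = 1585 × (5.46 + 9.19) = 23220.25 s.
Sum: 374.45 + 23220.25 = 23594.7 s → 6.55 hours.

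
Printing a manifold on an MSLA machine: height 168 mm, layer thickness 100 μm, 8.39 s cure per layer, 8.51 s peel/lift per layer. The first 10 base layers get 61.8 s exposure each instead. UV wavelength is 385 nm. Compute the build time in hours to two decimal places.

Layer count = ceil(168 / 0.1) = 1680.
Base layers = 10 × (61.8 + 8.51) = 703.1 s.
Normal layers: 1670 × (8.39 + 8.51) → 28223 s.
Sum: 703.1 + 28223 = 28926.1 s → 8.04 hours.

8.04 hours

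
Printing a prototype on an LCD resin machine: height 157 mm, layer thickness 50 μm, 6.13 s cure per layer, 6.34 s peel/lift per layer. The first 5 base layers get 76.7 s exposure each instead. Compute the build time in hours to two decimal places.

Layers = ⌈157/0.05⌉ = 3140.
Burn-in layers = 5 × (76.7 + 6.34) = 415.2 s.
Remaining layers: 3135 × (6.13 + 6.34) → 39093.45 s.
Total = 415.2 + 39093.45 = 39508.65 s = 10.97 hours.

10.97 hours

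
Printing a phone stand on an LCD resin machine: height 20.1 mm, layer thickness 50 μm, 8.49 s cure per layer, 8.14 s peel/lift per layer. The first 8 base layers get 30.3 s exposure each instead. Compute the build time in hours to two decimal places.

1.91 hours

Number of layers: 20.1 / 0.05 → 402 (rounded up).
Bottom layers: 8 × (30.3 + 8.14) → 307.52 s.
Normal layers: 394 × (8.49 + 8.14) → 6552.22 s.
Total = 307.52 + 6552.22 = 6859.74 s = 1.91 hours.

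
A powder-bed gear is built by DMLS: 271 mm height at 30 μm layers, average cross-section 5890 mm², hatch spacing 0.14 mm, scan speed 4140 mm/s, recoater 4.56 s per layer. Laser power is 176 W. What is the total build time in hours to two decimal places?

36.94 hours

Number of layers: 271 / 0.03 → 9034 (rounded up).
Scan path per layer = 5890 / 0.14, so 42071.4 mm.
Laser time per layer: 42071.4 / 4140 → 10.1622 s.
Per-layer time = 10.1622 + 4.56 = 14.7222 s.
Total: 9034 × 14.7222 s = 133000.3548 s → 36.94 hours.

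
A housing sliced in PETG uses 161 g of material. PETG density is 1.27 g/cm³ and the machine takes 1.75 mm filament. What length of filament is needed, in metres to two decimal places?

52.71 m

Volume = 161 g / 1.27 g·cm⁻³ = 126.7717 cm³ = 126771.7 mm³.
A = π r² = π × 0.875² = 2.4053 mm².
L = V/A = 126771.7/2.4053 = 52705.15 mm → 52.71 m.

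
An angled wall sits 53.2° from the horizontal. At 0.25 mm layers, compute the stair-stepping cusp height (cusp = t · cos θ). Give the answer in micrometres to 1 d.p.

149.8 μm

h_c = t·cos θ = 0.25 × 0.5990 = 0.14975 mm (149.8 μm).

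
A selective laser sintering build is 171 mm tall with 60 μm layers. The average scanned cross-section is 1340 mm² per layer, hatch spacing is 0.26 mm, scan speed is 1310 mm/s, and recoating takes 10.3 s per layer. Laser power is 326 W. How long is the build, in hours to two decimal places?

11.27 hours

Layers = ⌈171/0.06⌉ = 2850.
Per-layer scan distance = 1340 / 0.26, so 5153.8 mm.
Laser time per layer = 5153.8 / 1310, so 3.9342 s.
Per-layer time: 3.9342 + 10.3 → 14.2342 s.
Total: 2850 × 14.2342 s = 40567.47 s → 11.27 hours.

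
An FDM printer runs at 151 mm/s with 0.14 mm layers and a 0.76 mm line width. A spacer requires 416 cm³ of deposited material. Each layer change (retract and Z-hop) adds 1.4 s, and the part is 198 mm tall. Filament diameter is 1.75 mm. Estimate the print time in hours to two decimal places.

7.74 hours

Extrusion cross-section = 0.14 × 0.76, so 0.1064 mm².
Toolpath length = 416 cm³ / 0.1064 mm² = 416000 / 0.1064 = 3909774.4 mm.
Extrusion time: 3909774.4 / 151 → 25892.5 s.
Number of layers: 198 / 0.14 → 1415 (rounded up).
Z-hop total = 1415 × 1.4 = 1981 s.
Total = 25892.5 + 1981 = 27873.5 s = 7.74 hours.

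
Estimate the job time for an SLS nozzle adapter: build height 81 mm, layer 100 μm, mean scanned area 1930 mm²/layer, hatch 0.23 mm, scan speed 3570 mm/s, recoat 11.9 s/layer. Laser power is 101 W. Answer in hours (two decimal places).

3.21 hours

Number of layers: 81 / 0.1 → 810 (rounded up).
Scan path per layer = 1930 / 0.23 = 8391.3 mm.
Per-layer scan time = 8391.3 / 3570 = 2.3505 s.
Per-layer time = 2.3505 + 11.9 = 14.2505 s.
Build time = 810 × 14.2505 = 11542.905 s = 3.21 hours.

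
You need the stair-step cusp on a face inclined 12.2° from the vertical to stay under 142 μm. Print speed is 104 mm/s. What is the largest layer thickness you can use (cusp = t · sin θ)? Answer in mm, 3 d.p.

0.672 mm

sin(12.2°) = 0.2113; t_max = 0.142/0.2113 = 0.672 mm.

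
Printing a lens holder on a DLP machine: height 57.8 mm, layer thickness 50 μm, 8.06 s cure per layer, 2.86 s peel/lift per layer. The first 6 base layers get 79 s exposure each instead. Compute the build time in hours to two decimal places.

Layer count = ceil(57.8 / 0.05) = 1156.
Bottom layers = 6 × (79 + 2.86) = 491.16 s.
Remaining layers = 1150 × (8.06 + 2.86) = 12558 s.
Total = 491.16 + 12558 = 13049.16 s = 3.62 hours.

3.62 hours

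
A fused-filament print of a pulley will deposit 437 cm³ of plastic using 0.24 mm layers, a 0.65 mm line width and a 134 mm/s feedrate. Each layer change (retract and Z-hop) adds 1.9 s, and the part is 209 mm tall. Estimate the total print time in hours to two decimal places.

6.27 hours

Bead cross-section = 0.24 × 0.65 = 0.156 mm².
Toolpath length = 437 cm³ / 0.156 mm² = 437000 / 0.156 = 2801282.1 mm.
Time extruding: 2801282.1 / 134 → 20905.1 s.
Layers = ⌈209/0.24⌉ = 871.
Z-hop total = 871 × 1.9, so 1654.9 s.
Altogether 20905.1 + 1654.9 = 22560 s, i.e. 6.27 hours.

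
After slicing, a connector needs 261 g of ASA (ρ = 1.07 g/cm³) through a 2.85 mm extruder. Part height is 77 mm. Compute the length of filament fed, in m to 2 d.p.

38.24 m

Extruded volume: 261/1.07 = 243.9252 cm³ (243925.2 mm³).
Filament cross-section = π × (2.85/2)² = 6.3794 mm².
Length = 243925.2 / 6.3794 = 38236.39 mm = 38.24 m.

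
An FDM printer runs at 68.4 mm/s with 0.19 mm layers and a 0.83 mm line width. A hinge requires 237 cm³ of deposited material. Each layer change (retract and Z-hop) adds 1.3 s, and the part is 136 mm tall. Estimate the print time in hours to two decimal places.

6.36 hours

Bead cross-section = 0.19 × 0.83 = 0.1577 mm².
Total extruded path = 237000/0.1577 = 1502853.5 mm.
Time extruding: 1502853.5 / 68.4 → 21971.5 s.
Number of layers: 136 / 0.19 → 716 (rounded up).
Z-hop total = 716 × 1.3, so 930.8 s.
Altogether 21971.5 + 930.8 = 22902.3 s, i.e. 6.36 hours.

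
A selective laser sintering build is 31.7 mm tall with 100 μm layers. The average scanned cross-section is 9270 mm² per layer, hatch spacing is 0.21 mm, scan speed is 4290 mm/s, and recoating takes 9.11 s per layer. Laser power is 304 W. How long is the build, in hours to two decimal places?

Layers = ⌈31.7/0.1⌉ = 317.
Per-layer scan distance: 9270 / 0.21 → 44142.9 mm.
Laser time per layer: 44142.9 / 4290 → 10.2897 s.
Time per layer = 10.2897 + 9.11, so 19.3997 s.
317 layers × 19.3997 s/layer = 6149.7049 s, i.e. 1.71 hours.

1.71 hours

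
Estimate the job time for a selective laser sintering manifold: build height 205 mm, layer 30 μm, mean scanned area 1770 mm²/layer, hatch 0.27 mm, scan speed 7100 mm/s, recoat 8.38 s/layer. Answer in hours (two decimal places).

17.66 hours

Layers = ⌈205/0.03⌉ = 6834.
Hatch length per layer = 1770 / 0.27, so 6555.6 mm.
Per-layer scan time = 6555.6 / 7100 = 0.9233 s.
Layer cycle = 0.9233 + 8.38 = 9.3033 s.
6834 layers × 9.3033 s/layer = 63578.7522 s, i.e. 17.66 hours.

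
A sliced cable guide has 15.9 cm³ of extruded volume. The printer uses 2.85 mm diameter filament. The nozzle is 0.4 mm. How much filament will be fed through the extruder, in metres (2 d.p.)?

A = π r² = π × 1.425² = 6.3794 mm².
Length = 15.9 cm³ / 6.3794 mm² = 15900 / 6.3794 = 2492.4 mm = 2.49 m.

2.49 m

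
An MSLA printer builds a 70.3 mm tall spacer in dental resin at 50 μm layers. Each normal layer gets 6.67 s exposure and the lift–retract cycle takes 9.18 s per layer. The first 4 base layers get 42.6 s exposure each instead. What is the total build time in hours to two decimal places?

6.23 hours

Layers = ⌈70.3/0.05⌉ = 1406.
Base layers: 4 × (42.6 + 9.18) → 207.12 s.
Regular layers = 1402 × (6.67 + 9.18), so 22221.7 s.
Sum: 207.12 + 22221.7 = 22428.82 s → 6.23 hours.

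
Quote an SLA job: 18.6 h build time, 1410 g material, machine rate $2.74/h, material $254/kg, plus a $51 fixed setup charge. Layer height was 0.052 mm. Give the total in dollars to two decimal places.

$460.10

Machine-time cost = 2.74 × 18.6 = $50.964.
Feedstock cost = 254 × 1410/1000 = $358.14.
Total = 50.964 + 358.14 + 51 = 460.104 ≈ $460.10.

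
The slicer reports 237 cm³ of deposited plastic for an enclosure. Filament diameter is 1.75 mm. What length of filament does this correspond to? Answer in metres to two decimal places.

A = π r² = π × 0.875² = 2.4053 mm².
Length = 237 cm³ / 2.4053 mm² = 237000 / 2.4053 = 98532.41 mm = 98.53 m.

98.53 m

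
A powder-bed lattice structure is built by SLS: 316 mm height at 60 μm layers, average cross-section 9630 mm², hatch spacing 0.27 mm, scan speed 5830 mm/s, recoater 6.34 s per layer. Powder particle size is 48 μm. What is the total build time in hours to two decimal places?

Layer count = ceil(316 / 0.06) = 5267.
Scan path per layer: 9630 / 0.27 → 35666.7 mm.
Scan time per layer = 35666.7 / 5830, so 6.1178 s.
Time per layer = 6.1178 + 6.34, so 12.4578 s.
5267 layers × 12.4578 s/layer = 65615.2326 s, i.e. 18.23 hours.

18.23 hours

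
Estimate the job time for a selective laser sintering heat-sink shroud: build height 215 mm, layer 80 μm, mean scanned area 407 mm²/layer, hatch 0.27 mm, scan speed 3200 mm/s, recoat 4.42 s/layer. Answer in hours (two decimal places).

3.65 hours

Layers = ⌈215/0.08⌉ = 2688.
Hatch length per layer = 407 / 0.27, so 1507.4 mm.
Scan time per layer = 1507.4 / 3200, so 0.4711 s.
Layer cycle = 0.4711 + 4.42, so 4.8911 s.
Build time = 2688 × 4.8911 = 13147.2768 s = 3.65 hours.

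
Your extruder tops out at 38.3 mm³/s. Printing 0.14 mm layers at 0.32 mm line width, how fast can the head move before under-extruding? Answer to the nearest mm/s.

855 mm/s

A = 0.14 × 0.32, so 0.0448 mm².
v_max = Q/A = 38.3/0.0448 = 854.91 mm/s → 855 mm/s.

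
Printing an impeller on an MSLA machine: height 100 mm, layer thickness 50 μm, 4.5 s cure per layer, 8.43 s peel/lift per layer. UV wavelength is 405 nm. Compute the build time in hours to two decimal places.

7.18 hours

Layer count = ceil(100 / 0.05) = 2000.
Cycle time = 4.5 + 8.43 = 12.93 s.
Build time: 2000 × 12.93 s = 25860 s, i.e. 7.18 hours.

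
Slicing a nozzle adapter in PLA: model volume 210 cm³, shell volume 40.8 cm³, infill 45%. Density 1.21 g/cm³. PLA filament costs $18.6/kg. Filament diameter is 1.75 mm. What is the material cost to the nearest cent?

$2.63

Interior volume = 210 − 40.8 = 169.2 cm³.
Infill volume = 0.45 × 169.2 = 76.14 cm³.
Total printed volume = 40.8 + 76.14 = 116.94 cm³.
Mass = 116.94 × 1.21 = 141.4974 g.
At $18.6/kg: 141.4974/1000 × 18.6 = $2.63.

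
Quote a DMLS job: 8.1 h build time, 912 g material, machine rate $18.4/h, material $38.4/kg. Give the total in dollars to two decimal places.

Time charge = 18.4 × 8.1 = $149.04.
Feedstock cost = 38.4 × 912/1000, so $35.0208.
Total = 149.04 + 35.0208 = 184.0608 ≈ $184.06.

$184.06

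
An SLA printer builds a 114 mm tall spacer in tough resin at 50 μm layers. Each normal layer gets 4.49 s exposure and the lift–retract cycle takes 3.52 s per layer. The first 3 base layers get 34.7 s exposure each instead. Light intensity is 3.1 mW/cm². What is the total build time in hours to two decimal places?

Number of layers: 114 / 0.05 → 2280 (rounded up).
Base layers: 3 × (34.7 + 3.52) → 114.66 s.
Remaining layers: 2277 × (4.49 + 3.52) → 18238.77 s.
Total = 114.66 + 18238.77 = 18353.43 s = 5.10 hours.

5.10 hours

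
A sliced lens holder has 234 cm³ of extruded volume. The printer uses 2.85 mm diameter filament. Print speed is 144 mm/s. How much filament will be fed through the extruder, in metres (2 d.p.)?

36.68 m

Cross-section of 2.85 mm filament: π·(2.85/2)² = 6.3794 mm².
L = 234000 mm³ / 6.3794 mm² = 36680.57 mm, i.e. 36.68 m.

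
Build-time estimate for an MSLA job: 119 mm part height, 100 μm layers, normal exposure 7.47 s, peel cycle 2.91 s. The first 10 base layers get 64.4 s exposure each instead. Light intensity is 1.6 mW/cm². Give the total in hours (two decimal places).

3.59 hours

Number of layers: 119 / 0.1 → 1190 (rounded up).
Burn-in layers: 10 × (64.4 + 2.91) → 673.1 s.
Remaining layers = 1180 × (7.47 + 2.91), so 12248.4 s.
Total = 673.1 + 12248.4 = 12921.5 s = 3.59 hours.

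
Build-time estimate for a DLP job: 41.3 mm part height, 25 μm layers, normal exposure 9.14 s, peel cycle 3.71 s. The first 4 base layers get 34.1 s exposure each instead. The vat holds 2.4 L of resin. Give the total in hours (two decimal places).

5.92 hours

Layers = ⌈41.3/0.025⌉ = 1652.
Base layers = 4 × (34.1 + 3.71) = 151.24 s.
Regular layers = 1648 × (9.14 + 3.71), so 21176.8 s.
Sum: 151.24 + 21176.8 = 21328.04 s → 5.92 hours.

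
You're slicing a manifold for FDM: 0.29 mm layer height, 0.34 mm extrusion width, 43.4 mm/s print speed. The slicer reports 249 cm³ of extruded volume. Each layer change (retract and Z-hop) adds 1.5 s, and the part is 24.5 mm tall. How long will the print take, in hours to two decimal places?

Extrusion cross-section: 0.29 × 0.34 → 0.0986 mm².
Toolpath length = 249 cm³ / 0.0986 mm² = 249000 / 0.0986 = 2525355 mm.
Print-move time = 2525355 / 43.4, so 58187.9 s.
Layer count = ceil(24.5 / 0.29) = 85.
Layer-change overhead = 85 × 1.5 = 127.5 s.
Total = 58187.9 + 127.5 = 58315.4 s = 16.20 hours.

16.20 hours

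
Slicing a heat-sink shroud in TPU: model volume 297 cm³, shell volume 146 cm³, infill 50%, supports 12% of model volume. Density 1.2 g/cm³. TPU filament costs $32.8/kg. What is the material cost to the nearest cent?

Volume inside the shell = 297 − 146, so 151 cm³.
Infill volume = 0.50 × 151 = 75.5 cm³.
Support = 0.12 × 297 = 35.64 cm³.
Total extruded = 146 + 75.5 + 35.64, so 257.14 cm³.
Mass = 257.14 × 1.2 = 308.568 g.
Cost = 308.568 g / 1000 × $32.8/kg = $10.12.

$10.12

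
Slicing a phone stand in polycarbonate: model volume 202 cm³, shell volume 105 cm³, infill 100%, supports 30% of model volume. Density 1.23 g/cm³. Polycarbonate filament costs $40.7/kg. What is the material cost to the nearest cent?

$13.15

Infill region = 202 − 105 = 97 cm³.
Infill volume = 1.00 × 97, so 97 cm³.
Support: 0.30 × 202 → 60.6 cm³.
Deposited volume: 105 + 97 + 60.6 → 262.6 cm³.
Mass: 262.6 × 1.23 → 322.998 g.
At $40.7/kg: 322.998/1000 × 40.7 = $13.15.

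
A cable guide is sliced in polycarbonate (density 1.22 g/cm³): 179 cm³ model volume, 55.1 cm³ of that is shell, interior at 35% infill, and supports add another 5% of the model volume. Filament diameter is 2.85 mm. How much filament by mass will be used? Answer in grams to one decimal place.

131.0 g

Infill region: 179 − 55.1 → 123.9 cm³.
Infill volume = 0.35 × 123.9 = 43.365 cm³.
Support: 0.05 × 179 → 8.95 cm³.
Deposited volume = 55.1 + 43.365 + 8.95, so 107.415 cm³.
Mass = 107.415 × 1.22 = 131.0463 g.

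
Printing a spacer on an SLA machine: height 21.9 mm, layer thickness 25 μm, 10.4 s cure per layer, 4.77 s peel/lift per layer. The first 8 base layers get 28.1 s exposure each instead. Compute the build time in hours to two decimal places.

3.73 hours

Layer count = ceil(21.9 / 0.025) = 876.
Bottom layers = 8 × (28.1 + 4.77) = 262.96 s.
Normal layers: 868 × (10.4 + 4.77) → 13167.56 s.
Total = 262.96 + 13167.56 = 13430.52 s = 3.73 hours.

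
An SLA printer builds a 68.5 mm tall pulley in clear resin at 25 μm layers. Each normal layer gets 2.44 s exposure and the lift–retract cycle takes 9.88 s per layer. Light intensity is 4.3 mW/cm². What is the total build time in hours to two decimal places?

9.38 hours

Number of layers: 68.5 / 0.025 → 2740 (rounded up).
Per-layer time = 2.44 + 9.88, so 12.32 s.
Build time: 2740 × 12.32 s = 33756.8 s, i.e. 9.38 hours.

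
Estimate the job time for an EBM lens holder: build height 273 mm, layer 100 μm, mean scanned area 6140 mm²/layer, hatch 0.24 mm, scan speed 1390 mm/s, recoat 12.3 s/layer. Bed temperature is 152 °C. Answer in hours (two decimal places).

Layer count = ceil(273 / 0.1) = 2730.
Per-layer scan distance = 6140 / 0.24, so 25583.3 mm.
Per-layer scan time: 25583.3 / 1390 → 18.4053 s.
Layer cycle = 18.4053 + 12.3 = 30.7053 s.
Build time = 2730 × 30.7053 = 83825.469 s = 23.28 hours.

23.28 hours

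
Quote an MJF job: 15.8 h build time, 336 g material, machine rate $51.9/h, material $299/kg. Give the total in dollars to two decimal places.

Machine cost: 51.9 × 15.8 → $820.02.
Material charge: 299 × 336/1000 → $100.464.
Job cost: 820.02 + 100.464 = 920.484 ≈ $920.48.

$920.48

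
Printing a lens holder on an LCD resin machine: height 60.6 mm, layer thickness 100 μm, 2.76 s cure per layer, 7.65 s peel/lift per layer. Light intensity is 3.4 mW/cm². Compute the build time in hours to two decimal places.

1.75 hours

Layer count = ceil(60.6 / 0.1) = 606.
Cycle time: 2.76 + 7.65 → 10.41 s.
Total = 606 × 10.41 = 6308.46 s = 1.75 hours.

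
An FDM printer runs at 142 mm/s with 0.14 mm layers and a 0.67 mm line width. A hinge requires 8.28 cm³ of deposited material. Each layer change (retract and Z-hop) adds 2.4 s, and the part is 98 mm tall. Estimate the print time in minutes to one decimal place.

Line area = 0.14 × 0.67 = 0.0938 mm².
Path length: 8280 mm³ / 0.0938 mm² → 88272.9 mm.
Print-move time: 88272.9 / 142 → 621.6 s.
Number of layers: 98 / 0.14 → 700 (rounded up).
Z-hop total = 700 × 2.4, so 1680 s.
Total = 621.6 + 1680 = 2301.6 s = 38.4 minutes.

38.4 minutes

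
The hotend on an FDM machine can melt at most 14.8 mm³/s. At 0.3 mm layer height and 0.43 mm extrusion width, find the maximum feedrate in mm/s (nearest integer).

Extrusion cross-section: 0.3 × 0.43 → 0.129 mm².
Max speed = 14.8 / 0.129 = 114.73 ≈ 115 mm/s.

115 mm/s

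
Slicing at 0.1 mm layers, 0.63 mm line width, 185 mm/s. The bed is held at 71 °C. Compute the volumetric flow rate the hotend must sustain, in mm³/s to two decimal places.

Bead cross-section = 0.1 × 0.63 = 0.063 mm².
Q = v·A = 185 × 0.063 = 11.66 mm³/s.

11.66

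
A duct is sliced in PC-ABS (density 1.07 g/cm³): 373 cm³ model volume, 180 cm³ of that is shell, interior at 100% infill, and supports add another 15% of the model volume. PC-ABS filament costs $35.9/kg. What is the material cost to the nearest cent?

Infill region = 373 − 180, so 193 cm³.
Infill volume = 1.00 × 193, so 193 cm³.
Support = 0.15 × 373 = 55.95 cm³.
Total printed volume = 180 + 193 + 55.95, so 428.95 cm³.
Mass = 428.95 × 1.07 = 458.9765 g.
At $35.9/kg: 458.9765/1000 × 35.9 = $16.48.

$16.48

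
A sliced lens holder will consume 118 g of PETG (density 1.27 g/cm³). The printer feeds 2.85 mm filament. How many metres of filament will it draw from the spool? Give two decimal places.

14.56 m

Extruded volume: 118/1.27 = 92.9134 cm³ (92913.4 mm³).
Cross-section of 2.85 mm filament: π·(2.85/2)² = 6.3794 mm².
L = V/A = 92913.4/6.3794 = 14564.6 mm → 14.56 m.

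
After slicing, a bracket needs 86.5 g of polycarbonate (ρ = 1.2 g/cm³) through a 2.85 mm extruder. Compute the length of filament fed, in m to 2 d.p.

Extruded volume: 86.5/1.2 = 72.0833 cm³ (72083.3 mm³).
Filament cross-section = π × (2.85/2)² = 6.3794 mm².
L = V/A = 72083.3/6.3794 = 11299.39 mm → 11.30 m.

11.30 m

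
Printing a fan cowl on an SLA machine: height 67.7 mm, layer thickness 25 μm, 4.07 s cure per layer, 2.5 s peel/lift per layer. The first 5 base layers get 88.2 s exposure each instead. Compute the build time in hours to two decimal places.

Number of layers: 67.7 / 0.025 → 2708 (rounded up).
Burn-in layers = 5 × (88.2 + 2.5), so 453.5 s.
Regular layers: 2703 × (4.07 + 2.5) → 17758.71 s.
Total = 453.5 + 17758.71 = 18212.21 s = 5.06 hours.

5.06 hours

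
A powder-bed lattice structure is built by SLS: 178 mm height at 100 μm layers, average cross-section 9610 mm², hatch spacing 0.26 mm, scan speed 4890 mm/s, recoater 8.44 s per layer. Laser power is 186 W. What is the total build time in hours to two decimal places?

Layer count = ceil(178 / 0.1) = 1780.
Hatch length per layer = 9610 / 0.26 = 36961.5 mm.
Per-layer scan time: 36961.5 / 4890 → 7.5586 s.
Per-layer time = 7.5586 + 8.44 = 15.9986 s.
Build time = 1780 × 15.9986 = 28477.508 s = 7.91 hours.

7.91 hours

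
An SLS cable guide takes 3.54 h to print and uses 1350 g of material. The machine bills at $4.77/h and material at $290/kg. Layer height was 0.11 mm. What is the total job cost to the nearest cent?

Machine cost = 4.77 × 3.54 = $16.8858.
Feedstock cost = 290 × 1350/1000 = $391.50.
Job cost: 16.8858 + 391.50 = 408.3858 ≈ $408.39.

$408.39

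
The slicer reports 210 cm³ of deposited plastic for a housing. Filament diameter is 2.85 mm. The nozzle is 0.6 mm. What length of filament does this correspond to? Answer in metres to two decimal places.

Filament cross-section = π × (2.85/2)² = 6.3794 mm².
Length = 210 cm³ / 6.3794 mm² = 210000 / 6.3794 = 32918.46 mm = 32.92 m.

32.92 m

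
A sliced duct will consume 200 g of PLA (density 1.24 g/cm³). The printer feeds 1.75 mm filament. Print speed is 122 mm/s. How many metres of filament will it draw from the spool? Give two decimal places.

Extruded volume: 200/1.24 = 161.2903 cm³ (161290.3 mm³).
Cross-section of 1.75 mm filament: π·(1.75/2)² = 2.4053 mm².
Length = 161290.3 / 2.4053 = 67056.21 mm = 67.06 m.

67.06 m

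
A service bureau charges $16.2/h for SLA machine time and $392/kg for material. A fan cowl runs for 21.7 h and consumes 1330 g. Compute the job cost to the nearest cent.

Time charge = 16.2 × 21.7 = $351.54.
Feedstock cost = 392 × 1330/1000 = $521.36.
Total = 351.54 + 521.36 = $872.90.

$872.90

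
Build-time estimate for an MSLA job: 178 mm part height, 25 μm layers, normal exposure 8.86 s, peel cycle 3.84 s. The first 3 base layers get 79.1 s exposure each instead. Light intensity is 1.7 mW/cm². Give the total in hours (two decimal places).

Layer count = ceil(178 / 0.025) = 7120.
Burn-in layers = 3 × (79.1 + 3.84) = 248.82 s.
Remaining layers: 7117 × (8.86 + 3.84) → 90385.9 s.
Sum: 248.82 + 90385.9 = 90634.72 s → 25.18 hours.

25.18 hours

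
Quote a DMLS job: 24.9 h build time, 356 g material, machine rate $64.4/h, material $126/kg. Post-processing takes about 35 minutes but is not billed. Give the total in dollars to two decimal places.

$1648.42

Machine-time cost = 64.4 × 24.9 = $1603.56.
Material cost = 126 × 356/1000, so $44.856.
Job cost: 1603.56 + 44.856 = 1648.416 ≈ $1648.42.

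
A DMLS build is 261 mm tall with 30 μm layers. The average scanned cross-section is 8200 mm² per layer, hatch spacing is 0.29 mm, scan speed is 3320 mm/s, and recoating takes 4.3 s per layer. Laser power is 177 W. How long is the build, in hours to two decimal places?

30.97 hours

Number of layers: 261 / 0.03 → 8700 (rounded up).
Scan path per layer = 8200 / 0.29, so 28275.9 mm.
Laser time per layer = 28275.9 / 3320, so 8.5168 s.
Per-layer time = 8.5168 + 4.3 = 12.8168 s.
Total: 8700 × 12.8168 s = 111506.16 s → 30.97 hours.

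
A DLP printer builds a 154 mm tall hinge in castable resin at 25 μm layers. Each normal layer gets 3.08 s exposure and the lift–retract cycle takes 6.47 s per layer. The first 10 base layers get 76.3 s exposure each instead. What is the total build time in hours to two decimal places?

Number of layers: 154 / 0.025 → 6160 (rounded up).
Bottom layers: 10 × (76.3 + 6.47) → 827.7 s.
Normal layers = 6150 × (3.08 + 6.47), so 58732.5 s.
Total = 827.7 + 58732.5 = 59560.2 s = 16.54 hours.

16.54 hours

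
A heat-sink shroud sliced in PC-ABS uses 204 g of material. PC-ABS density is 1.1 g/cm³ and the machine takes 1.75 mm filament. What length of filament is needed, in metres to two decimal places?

Extruded volume: 204/1.1 = 185.4545 cm³ (185454.5 mm³).
Filament cross-section = π × (1.75/2)² = 2.4053 mm².
L = V/A = 185454.5/2.4053 = 77102.44 mm → 77.10 m.

77.10 m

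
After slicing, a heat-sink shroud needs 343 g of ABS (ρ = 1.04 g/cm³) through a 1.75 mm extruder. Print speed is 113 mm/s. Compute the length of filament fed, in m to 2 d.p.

137.12 m

Volume = 343 g / 1.04 g·cm⁻³ = 329.8077 cm³ = 329807.7 mm³.
Filament cross-section = π × (1.75/2)² = 2.4053 mm².
Length = 329807.7 / 2.4053 = 137117.07 mm = 137.12 m.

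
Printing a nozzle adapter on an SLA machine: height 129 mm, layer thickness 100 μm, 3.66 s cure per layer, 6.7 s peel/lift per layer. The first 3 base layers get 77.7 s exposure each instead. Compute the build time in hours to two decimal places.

Layer count = ceil(129 / 0.1) = 1290.
Base layers = 3 × (77.7 + 6.7), so 253.2 s.
Remaining layers = 1287 × (3.66 + 6.7), so 13333.32 s.
Total = 253.2 + 13333.32 = 13586.52 s = 3.77 hours.

3.77 hours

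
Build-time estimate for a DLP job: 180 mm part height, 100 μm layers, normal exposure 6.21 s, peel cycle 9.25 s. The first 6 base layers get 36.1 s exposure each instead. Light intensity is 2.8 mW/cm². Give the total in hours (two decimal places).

Number of layers: 180 / 0.1 → 1800 (rounded up).
Burn-in layers = 6 × (36.1 + 9.25), so 272.1 s.
Regular layers: 1794 × (6.21 + 9.25) → 27735.24 s.
Sum: 272.1 + 27735.24 = 28007.34 s → 7.78 hours.

7.78 hours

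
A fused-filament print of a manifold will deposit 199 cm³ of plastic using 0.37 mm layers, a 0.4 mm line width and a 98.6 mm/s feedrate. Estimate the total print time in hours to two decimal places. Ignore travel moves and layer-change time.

3.79 hours

Bead cross-section: 0.37 × 0.4 → 0.148 mm².
Toolpath length = 199 cm³ / 0.148 mm² = 199000 / 0.148 = 1344594.6 mm.
Time extruding: 1344594.6 / 98.6 → 13636.9 s.
That's 13636.9 s → 3.79 hours.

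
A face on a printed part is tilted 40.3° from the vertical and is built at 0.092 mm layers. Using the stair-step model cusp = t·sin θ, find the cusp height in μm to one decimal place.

59.5 μm

Cusp = layer height × sin(40.3°) = 0.092 × 0.6468 = 0.059506 mm = 59.5 μm.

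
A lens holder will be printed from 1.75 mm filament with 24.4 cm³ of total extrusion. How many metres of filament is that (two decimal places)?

10.14 m

A = π r² = π × 0.875² = 2.4053 mm².
L = 24400 mm³ / 2.4053 mm² = 10144.26 mm, i.e. 10.14 m.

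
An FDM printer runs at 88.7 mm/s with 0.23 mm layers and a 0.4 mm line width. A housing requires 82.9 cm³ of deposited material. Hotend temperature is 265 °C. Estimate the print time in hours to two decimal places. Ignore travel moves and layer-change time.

2.82 hours

Bead cross-section = 0.23 × 0.4 = 0.092 mm².
Toolpath length = 82.9 cm³ / 0.092 mm² = 82900 / 0.092 = 901087 mm.
Time extruding: 901087 / 88.7 → 10158.8 s.
10158.8 s = 2.82 hours.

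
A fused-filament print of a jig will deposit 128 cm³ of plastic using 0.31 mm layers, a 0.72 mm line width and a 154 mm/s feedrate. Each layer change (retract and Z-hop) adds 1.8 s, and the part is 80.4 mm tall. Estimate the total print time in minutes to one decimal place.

Bead cross-section: 0.31 × 0.72 → 0.2232 mm².
Toolpath length = 128 cm³ / 0.2232 mm² = 128000 / 0.2232 = 573476.7 mm.
Extrusion time = 573476.7 / 154 = 3723.9 s.
Number of layers: 80.4 / 0.31 → 260 (rounded up).
Non-print overhead: 260 × 1.8 → 468 s.
Total = 3723.9 + 468 = 4191.9 s = 69.9 minutes.

69.9 minutes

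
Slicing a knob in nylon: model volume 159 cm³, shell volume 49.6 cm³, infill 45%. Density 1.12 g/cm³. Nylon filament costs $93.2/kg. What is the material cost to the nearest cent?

$10.32

Interior volume = 159 − 49.6 = 109.4 cm³.
Infill deposited = 0.45 × 109.4 = 49.23 cm³.
Total printed volume = 49.6 + 49.23 = 98.83 cm³.
Mass = 98.83 × 1.12, so 110.6896 g.
Cost = 110.6896 g / 1000 × $93.2/kg = $10.32.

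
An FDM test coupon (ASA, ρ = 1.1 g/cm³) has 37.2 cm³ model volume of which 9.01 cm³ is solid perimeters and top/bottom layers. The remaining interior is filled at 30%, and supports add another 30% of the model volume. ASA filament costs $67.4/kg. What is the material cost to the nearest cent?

$2.12

Interior volume: 37.2 − 9.01 → 28.19 cm³.
Infill deposited = 0.30 × 28.19 = 8.457 cm³.
Support = 0.30 × 37.2, so 11.16 cm³.
Deposited volume = 9.01 + 8.457 + 11.16 = 28.627 cm³.
Mass = 28.627 × 1.1, so 31.4897 g.
Cost = 31.4897 g / 1000 × $67.4/kg = $2.12.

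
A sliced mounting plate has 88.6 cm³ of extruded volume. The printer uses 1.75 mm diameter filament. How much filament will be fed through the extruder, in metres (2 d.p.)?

A = π r² = π × 0.875² = 2.4053 mm².
Length = 88.6 cm³ / 2.4053 mm² = 88600 / 2.4053 = 36835.32 mm = 36.84 m.

36.84 m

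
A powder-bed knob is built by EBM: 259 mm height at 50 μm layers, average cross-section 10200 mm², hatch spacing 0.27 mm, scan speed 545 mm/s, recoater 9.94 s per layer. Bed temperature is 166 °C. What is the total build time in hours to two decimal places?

114.04 hours

Layer count = ceil(259 / 0.05) = 5180.
Per-layer scan distance: 10200 / 0.27 → 37777.8 mm.
Per-layer scan time = 37777.8 / 545, so 69.3171 s.
Layer cycle: 69.3171 + 9.94 → 79.2571 s.
5180 layers × 79.2571 s/layer = 410551.778 s, i.e. 114.04 hours.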